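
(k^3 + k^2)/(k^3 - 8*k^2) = (k + 1)/(k - 8)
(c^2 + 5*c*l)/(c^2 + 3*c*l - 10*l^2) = c/(c - 2*l)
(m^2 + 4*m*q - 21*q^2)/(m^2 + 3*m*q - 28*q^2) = (-m + 3*q)/(-m + 4*q)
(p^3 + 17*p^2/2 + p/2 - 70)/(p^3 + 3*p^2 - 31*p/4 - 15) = 2*(p + 7)/(2*p + 3)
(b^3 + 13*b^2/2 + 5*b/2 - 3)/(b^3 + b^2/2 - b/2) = (b + 6)/b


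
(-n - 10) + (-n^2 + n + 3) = -n^2 - 7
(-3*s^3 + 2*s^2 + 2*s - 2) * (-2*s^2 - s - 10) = 6*s^5 - s^4 + 24*s^3 - 18*s^2 - 18*s + 20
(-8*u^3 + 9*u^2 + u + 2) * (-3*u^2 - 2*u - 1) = 24*u^5 - 11*u^4 - 13*u^3 - 17*u^2 - 5*u - 2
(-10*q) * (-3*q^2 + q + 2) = 30*q^3 - 10*q^2 - 20*q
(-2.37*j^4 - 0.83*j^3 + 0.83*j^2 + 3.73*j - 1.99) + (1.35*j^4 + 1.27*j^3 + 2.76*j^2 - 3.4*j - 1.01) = -1.02*j^4 + 0.44*j^3 + 3.59*j^2 + 0.33*j - 3.0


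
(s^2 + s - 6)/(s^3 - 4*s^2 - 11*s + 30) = 1/(s - 5)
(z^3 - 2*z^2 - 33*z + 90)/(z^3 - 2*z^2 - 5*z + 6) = (z^2 + z - 30)/(z^2 + z - 2)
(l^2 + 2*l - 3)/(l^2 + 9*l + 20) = (l^2 + 2*l - 3)/(l^2 + 9*l + 20)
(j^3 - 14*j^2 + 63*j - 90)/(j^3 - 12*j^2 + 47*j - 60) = (j - 6)/(j - 4)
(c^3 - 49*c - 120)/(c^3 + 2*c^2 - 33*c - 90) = (c - 8)/(c - 6)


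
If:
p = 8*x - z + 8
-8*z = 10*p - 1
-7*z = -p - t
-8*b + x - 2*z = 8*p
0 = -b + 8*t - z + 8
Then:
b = -11329/38942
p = 7695/38942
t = -20476/19471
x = -19287/19471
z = -4751/38942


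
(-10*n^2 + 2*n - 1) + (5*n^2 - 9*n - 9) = -5*n^2 - 7*n - 10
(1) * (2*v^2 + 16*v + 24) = 2*v^2 + 16*v + 24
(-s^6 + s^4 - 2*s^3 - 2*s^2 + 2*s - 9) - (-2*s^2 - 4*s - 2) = -s^6 + s^4 - 2*s^3 + 6*s - 7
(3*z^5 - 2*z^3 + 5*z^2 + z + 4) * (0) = 0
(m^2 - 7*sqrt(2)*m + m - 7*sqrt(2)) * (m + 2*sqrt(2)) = m^3 - 5*sqrt(2)*m^2 + m^2 - 28*m - 5*sqrt(2)*m - 28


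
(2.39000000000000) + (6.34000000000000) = 8.73000000000000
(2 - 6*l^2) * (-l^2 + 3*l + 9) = 6*l^4 - 18*l^3 - 56*l^2 + 6*l + 18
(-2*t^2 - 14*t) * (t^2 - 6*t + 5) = -2*t^4 - 2*t^3 + 74*t^2 - 70*t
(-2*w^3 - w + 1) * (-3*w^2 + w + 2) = 6*w^5 - 2*w^4 - w^3 - 4*w^2 - w + 2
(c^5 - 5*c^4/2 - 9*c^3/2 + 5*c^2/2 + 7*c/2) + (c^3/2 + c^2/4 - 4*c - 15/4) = c^5 - 5*c^4/2 - 4*c^3 + 11*c^2/4 - c/2 - 15/4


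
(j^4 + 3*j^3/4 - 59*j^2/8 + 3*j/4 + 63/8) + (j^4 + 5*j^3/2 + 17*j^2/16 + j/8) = 2*j^4 + 13*j^3/4 - 101*j^2/16 + 7*j/8 + 63/8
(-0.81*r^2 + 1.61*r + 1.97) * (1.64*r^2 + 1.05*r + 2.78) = -1.3284*r^4 + 1.7899*r^3 + 2.6695*r^2 + 6.5443*r + 5.4766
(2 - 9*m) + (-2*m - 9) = -11*m - 7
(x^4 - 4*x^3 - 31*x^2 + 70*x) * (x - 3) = x^5 - 7*x^4 - 19*x^3 + 163*x^2 - 210*x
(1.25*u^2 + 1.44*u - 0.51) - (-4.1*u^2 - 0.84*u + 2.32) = 5.35*u^2 + 2.28*u - 2.83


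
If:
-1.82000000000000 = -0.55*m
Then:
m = 3.31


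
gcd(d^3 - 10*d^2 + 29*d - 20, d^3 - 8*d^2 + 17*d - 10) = d^2 - 6*d + 5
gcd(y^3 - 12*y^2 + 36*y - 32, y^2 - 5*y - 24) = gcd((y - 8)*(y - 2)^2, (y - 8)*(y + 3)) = y - 8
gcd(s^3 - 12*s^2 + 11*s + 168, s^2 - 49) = s - 7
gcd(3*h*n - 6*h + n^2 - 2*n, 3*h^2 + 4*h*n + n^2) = 3*h + n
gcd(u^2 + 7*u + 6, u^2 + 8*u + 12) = u + 6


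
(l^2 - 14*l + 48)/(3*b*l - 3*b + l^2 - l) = (l^2 - 14*l + 48)/(3*b*l - 3*b + l^2 - l)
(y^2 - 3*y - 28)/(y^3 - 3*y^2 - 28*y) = 1/y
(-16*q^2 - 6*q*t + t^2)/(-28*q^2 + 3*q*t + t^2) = (-16*q^2 - 6*q*t + t^2)/(-28*q^2 + 3*q*t + t^2)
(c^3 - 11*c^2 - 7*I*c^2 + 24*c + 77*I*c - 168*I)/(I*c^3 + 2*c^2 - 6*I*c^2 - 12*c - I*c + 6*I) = (-I*c^3 + c^2*(-7 + 11*I) + c*(77 - 24*I) - 168)/(c^3 - 2*c^2*(3 + I) + c*(-1 + 12*I) + 6)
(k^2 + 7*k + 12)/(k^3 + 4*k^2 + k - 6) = (k + 4)/(k^2 + k - 2)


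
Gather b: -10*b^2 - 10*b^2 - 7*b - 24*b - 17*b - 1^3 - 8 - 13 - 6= -20*b^2 - 48*b - 28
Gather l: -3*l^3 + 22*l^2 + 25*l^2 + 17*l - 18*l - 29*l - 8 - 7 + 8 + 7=-3*l^3 + 47*l^2 - 30*l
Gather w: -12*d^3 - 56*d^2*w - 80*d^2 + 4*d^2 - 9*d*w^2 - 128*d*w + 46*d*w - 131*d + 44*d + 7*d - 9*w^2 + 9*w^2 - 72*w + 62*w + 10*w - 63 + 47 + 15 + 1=-12*d^3 - 76*d^2 - 9*d*w^2 - 80*d + w*(-56*d^2 - 82*d)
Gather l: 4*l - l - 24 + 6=3*l - 18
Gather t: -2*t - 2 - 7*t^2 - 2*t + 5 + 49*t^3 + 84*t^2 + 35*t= 49*t^3 + 77*t^2 + 31*t + 3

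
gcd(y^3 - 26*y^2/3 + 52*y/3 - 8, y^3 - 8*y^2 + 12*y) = y^2 - 8*y + 12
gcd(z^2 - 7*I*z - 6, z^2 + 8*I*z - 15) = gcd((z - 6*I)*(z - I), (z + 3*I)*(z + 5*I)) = 1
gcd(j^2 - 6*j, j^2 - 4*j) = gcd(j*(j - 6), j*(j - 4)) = j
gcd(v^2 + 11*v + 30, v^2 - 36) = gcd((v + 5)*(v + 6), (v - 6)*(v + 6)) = v + 6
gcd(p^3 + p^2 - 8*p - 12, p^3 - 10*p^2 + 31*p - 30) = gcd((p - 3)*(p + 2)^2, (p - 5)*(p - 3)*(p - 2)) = p - 3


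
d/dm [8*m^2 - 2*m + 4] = 16*m - 2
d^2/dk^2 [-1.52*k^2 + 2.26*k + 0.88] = -3.04000000000000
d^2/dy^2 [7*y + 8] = 0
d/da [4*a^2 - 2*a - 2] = 8*a - 2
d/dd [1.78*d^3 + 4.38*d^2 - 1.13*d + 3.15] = 5.34*d^2 + 8.76*d - 1.13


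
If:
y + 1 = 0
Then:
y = -1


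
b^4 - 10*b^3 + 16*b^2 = b^2*(b - 8)*(b - 2)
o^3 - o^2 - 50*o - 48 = (o - 8)*(o + 1)*(o + 6)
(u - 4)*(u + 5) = u^2 + u - 20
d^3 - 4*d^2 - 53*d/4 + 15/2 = (d - 6)*(d - 1/2)*(d + 5/2)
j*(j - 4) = j^2 - 4*j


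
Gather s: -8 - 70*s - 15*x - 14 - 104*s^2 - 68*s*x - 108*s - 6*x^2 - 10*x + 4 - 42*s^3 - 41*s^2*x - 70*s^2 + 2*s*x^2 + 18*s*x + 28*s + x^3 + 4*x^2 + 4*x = -42*s^3 + s^2*(-41*x - 174) + s*(2*x^2 - 50*x - 150) + x^3 - 2*x^2 - 21*x - 18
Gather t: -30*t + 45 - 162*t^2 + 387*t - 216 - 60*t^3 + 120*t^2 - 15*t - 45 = -60*t^3 - 42*t^2 + 342*t - 216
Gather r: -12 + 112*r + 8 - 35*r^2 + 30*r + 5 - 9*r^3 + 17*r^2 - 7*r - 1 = -9*r^3 - 18*r^2 + 135*r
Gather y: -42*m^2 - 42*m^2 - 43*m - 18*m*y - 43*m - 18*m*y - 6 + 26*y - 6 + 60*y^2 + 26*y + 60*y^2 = -84*m^2 - 86*m + 120*y^2 + y*(52 - 36*m) - 12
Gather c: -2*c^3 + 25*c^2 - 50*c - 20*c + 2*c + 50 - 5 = -2*c^3 + 25*c^2 - 68*c + 45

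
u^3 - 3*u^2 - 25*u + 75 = (u - 5)*(u - 3)*(u + 5)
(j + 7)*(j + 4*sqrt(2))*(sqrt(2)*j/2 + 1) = sqrt(2)*j^3/2 + 7*sqrt(2)*j^2/2 + 5*j^2 + 4*sqrt(2)*j + 35*j + 28*sqrt(2)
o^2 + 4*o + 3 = (o + 1)*(o + 3)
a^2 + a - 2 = (a - 1)*(a + 2)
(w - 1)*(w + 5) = w^2 + 4*w - 5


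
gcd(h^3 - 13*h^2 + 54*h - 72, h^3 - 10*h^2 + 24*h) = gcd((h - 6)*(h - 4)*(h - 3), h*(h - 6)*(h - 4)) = h^2 - 10*h + 24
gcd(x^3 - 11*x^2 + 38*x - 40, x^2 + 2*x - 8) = x - 2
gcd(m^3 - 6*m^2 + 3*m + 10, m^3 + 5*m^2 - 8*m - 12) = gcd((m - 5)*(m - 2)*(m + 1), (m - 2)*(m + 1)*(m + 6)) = m^2 - m - 2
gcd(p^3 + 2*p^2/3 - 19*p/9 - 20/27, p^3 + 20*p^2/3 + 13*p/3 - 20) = p - 4/3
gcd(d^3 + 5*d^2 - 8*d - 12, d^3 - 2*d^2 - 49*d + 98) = d - 2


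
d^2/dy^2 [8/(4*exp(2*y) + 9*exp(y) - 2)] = 8*(2*(8*exp(y) + 9)^2*exp(y) - (16*exp(y) + 9)*(4*exp(2*y) + 9*exp(y) - 2))*exp(y)/(4*exp(2*y) + 9*exp(y) - 2)^3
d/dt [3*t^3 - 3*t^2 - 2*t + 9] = 9*t^2 - 6*t - 2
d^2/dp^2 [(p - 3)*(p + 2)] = 2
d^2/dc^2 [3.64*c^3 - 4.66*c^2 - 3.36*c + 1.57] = 21.84*c - 9.32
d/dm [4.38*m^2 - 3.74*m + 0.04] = 8.76*m - 3.74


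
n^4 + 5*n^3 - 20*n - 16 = (n - 2)*(n + 1)*(n + 2)*(n + 4)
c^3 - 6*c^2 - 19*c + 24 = (c - 8)*(c - 1)*(c + 3)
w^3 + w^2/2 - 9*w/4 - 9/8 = (w - 3/2)*(w + 1/2)*(w + 3/2)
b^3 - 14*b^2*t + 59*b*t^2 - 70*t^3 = (b - 7*t)*(b - 5*t)*(b - 2*t)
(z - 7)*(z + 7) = z^2 - 49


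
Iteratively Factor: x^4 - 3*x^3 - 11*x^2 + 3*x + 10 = (x + 1)*(x^3 - 4*x^2 - 7*x + 10) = (x - 1)*(x + 1)*(x^2 - 3*x - 10) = (x - 5)*(x - 1)*(x + 1)*(x + 2)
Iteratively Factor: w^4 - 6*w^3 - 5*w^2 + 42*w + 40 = (w - 5)*(w^3 - w^2 - 10*w - 8) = (w - 5)*(w + 1)*(w^2 - 2*w - 8) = (w - 5)*(w - 4)*(w + 1)*(w + 2)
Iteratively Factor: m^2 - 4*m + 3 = (m - 1)*(m - 3)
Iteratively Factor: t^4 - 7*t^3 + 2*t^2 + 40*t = (t - 4)*(t^3 - 3*t^2 - 10*t) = (t - 5)*(t - 4)*(t^2 + 2*t) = (t - 5)*(t - 4)*(t + 2)*(t)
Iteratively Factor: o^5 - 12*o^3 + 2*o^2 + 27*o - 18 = (o + 3)*(o^4 - 3*o^3 - 3*o^2 + 11*o - 6) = (o - 1)*(o + 3)*(o^3 - 2*o^2 - 5*o + 6) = (o - 3)*(o - 1)*(o + 3)*(o^2 + o - 2) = (o - 3)*(o - 1)^2*(o + 3)*(o + 2)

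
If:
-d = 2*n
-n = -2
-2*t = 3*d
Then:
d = -4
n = 2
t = 6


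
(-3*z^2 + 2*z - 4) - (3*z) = -3*z^2 - z - 4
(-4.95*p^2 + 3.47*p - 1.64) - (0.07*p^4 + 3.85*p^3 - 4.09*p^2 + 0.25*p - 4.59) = -0.07*p^4 - 3.85*p^3 - 0.86*p^2 + 3.22*p + 2.95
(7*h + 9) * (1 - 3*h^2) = -21*h^3 - 27*h^2 + 7*h + 9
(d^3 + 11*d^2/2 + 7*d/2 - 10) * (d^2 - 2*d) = d^5 + 7*d^4/2 - 15*d^3/2 - 17*d^2 + 20*d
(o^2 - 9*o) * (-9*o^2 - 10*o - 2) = -9*o^4 + 71*o^3 + 88*o^2 + 18*o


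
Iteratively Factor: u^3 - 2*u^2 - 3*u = (u)*(u^2 - 2*u - 3) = u*(u - 3)*(u + 1)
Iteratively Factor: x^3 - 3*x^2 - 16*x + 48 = (x - 3)*(x^2 - 16) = (x - 4)*(x - 3)*(x + 4)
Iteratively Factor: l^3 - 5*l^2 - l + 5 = (l - 5)*(l^2 - 1) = (l - 5)*(l + 1)*(l - 1)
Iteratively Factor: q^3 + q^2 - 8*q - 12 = (q + 2)*(q^2 - q - 6) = (q + 2)^2*(q - 3)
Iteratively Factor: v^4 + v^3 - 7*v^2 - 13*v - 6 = (v + 1)*(v^3 - 7*v - 6) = (v + 1)*(v + 2)*(v^2 - 2*v - 3) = (v - 3)*(v + 1)*(v + 2)*(v + 1)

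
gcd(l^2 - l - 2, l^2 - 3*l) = 1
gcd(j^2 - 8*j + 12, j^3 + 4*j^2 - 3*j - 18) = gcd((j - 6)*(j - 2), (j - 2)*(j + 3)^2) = j - 2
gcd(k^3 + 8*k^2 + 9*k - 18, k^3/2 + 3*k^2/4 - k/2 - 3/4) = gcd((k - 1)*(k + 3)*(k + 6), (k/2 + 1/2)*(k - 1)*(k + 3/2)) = k - 1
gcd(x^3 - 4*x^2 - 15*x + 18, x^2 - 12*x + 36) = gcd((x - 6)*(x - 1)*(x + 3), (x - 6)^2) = x - 6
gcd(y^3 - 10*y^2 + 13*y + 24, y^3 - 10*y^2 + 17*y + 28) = y + 1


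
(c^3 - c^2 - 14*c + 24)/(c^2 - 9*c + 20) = (c^3 - c^2 - 14*c + 24)/(c^2 - 9*c + 20)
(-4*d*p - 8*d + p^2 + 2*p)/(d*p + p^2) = (-4*d*p - 8*d + p^2 + 2*p)/(p*(d + p))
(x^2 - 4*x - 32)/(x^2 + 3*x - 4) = (x - 8)/(x - 1)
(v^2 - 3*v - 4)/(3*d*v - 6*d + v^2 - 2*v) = (v^2 - 3*v - 4)/(3*d*v - 6*d + v^2 - 2*v)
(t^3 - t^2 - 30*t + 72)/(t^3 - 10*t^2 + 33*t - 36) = (t + 6)/(t - 3)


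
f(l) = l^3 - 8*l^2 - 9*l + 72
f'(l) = 3*l^2 - 16*l - 9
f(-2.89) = 7.06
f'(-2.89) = 62.30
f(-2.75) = 15.45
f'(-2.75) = 57.69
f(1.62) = 40.68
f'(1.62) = -27.05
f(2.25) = 22.64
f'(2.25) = -29.81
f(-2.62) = 22.68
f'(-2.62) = 53.51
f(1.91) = 32.59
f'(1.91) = -28.62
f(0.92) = 57.73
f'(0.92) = -21.18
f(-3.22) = -15.35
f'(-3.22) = 73.63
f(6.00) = -54.00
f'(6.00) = 3.00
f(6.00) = -54.00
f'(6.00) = 3.00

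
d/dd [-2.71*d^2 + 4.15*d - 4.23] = 4.15 - 5.42*d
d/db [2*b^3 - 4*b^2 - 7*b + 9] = 6*b^2 - 8*b - 7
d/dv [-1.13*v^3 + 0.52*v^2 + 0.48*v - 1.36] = -3.39*v^2 + 1.04*v + 0.48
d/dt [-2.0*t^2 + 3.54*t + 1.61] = 3.54 - 4.0*t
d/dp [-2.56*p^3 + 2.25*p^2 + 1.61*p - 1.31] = -7.68*p^2 + 4.5*p + 1.61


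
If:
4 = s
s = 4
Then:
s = 4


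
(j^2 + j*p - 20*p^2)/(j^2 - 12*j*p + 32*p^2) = (-j - 5*p)/(-j + 8*p)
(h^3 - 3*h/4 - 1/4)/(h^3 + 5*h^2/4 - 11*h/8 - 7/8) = 2*(2*h + 1)/(4*h + 7)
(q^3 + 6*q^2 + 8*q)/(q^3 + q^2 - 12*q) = (q + 2)/(q - 3)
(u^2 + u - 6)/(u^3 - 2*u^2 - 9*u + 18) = 1/(u - 3)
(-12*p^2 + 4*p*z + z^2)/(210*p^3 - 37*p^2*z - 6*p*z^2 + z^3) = (-2*p + z)/(35*p^2 - 12*p*z + z^2)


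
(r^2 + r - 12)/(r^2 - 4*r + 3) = (r + 4)/(r - 1)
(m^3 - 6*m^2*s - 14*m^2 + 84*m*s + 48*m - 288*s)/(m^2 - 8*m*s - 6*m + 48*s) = (-m^2 + 6*m*s + 8*m - 48*s)/(-m + 8*s)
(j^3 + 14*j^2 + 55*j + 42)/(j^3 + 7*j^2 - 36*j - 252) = (j + 1)/(j - 6)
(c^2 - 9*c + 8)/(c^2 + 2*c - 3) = (c - 8)/(c + 3)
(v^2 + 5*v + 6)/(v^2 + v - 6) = (v + 2)/(v - 2)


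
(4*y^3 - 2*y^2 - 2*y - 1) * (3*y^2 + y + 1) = 12*y^5 - 2*y^4 - 4*y^3 - 7*y^2 - 3*y - 1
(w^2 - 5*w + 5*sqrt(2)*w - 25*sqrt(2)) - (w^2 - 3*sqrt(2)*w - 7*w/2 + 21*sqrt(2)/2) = -3*w/2 + 8*sqrt(2)*w - 71*sqrt(2)/2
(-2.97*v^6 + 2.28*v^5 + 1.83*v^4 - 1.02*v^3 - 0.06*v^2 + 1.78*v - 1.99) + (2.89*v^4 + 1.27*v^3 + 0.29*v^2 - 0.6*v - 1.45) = -2.97*v^6 + 2.28*v^5 + 4.72*v^4 + 0.25*v^3 + 0.23*v^2 + 1.18*v - 3.44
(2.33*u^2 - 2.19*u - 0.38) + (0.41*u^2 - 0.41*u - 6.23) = 2.74*u^2 - 2.6*u - 6.61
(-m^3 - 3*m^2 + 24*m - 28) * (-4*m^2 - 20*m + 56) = 4*m^5 + 32*m^4 - 92*m^3 - 536*m^2 + 1904*m - 1568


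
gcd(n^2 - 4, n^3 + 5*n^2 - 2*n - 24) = n - 2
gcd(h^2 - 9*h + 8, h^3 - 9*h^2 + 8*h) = h^2 - 9*h + 8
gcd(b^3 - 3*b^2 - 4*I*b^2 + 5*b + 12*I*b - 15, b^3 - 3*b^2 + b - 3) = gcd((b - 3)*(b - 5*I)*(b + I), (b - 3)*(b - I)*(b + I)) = b^2 + b*(-3 + I) - 3*I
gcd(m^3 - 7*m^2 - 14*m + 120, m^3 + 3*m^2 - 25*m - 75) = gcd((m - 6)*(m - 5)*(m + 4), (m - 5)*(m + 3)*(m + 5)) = m - 5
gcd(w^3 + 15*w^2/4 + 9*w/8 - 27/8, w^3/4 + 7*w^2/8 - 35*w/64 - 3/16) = w - 3/4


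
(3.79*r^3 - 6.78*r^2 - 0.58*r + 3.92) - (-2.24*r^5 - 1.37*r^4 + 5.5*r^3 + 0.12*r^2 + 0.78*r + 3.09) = 2.24*r^5 + 1.37*r^4 - 1.71*r^3 - 6.9*r^2 - 1.36*r + 0.83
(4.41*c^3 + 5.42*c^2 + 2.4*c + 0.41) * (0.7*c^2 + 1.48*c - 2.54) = 3.087*c^5 + 10.3208*c^4 - 1.4998*c^3 - 9.9278*c^2 - 5.4892*c - 1.0414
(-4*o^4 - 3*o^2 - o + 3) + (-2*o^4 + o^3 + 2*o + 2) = -6*o^4 + o^3 - 3*o^2 + o + 5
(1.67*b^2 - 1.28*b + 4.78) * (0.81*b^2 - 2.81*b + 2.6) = 1.3527*b^4 - 5.7295*b^3 + 11.8106*b^2 - 16.7598*b + 12.428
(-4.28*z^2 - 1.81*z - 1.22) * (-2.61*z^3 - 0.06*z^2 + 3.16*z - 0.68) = 11.1708*z^5 + 4.9809*z^4 - 10.232*z^3 - 2.736*z^2 - 2.6244*z + 0.8296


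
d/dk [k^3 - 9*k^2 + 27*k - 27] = 3*k^2 - 18*k + 27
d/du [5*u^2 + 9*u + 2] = 10*u + 9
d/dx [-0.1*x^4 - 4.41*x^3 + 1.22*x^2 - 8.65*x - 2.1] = -0.4*x^3 - 13.23*x^2 + 2.44*x - 8.65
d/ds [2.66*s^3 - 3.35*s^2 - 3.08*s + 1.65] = 7.98*s^2 - 6.7*s - 3.08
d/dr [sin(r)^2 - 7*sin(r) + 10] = (2*sin(r) - 7)*cos(r)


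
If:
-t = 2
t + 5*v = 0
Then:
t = -2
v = 2/5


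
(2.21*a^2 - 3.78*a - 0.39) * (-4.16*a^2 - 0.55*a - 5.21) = -9.1936*a^4 + 14.5093*a^3 - 7.8127*a^2 + 19.9083*a + 2.0319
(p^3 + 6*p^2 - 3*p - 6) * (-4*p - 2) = -4*p^4 - 26*p^3 + 30*p + 12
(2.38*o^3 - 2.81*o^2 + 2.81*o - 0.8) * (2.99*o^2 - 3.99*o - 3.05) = 7.1162*o^5 - 17.8981*o^4 + 12.3548*o^3 - 5.0334*o^2 - 5.3785*o + 2.44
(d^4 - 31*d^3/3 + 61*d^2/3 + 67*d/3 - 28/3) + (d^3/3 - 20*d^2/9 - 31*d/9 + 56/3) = d^4 - 10*d^3 + 163*d^2/9 + 170*d/9 + 28/3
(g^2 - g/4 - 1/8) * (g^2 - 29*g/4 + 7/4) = g^4 - 15*g^3/2 + 55*g^2/16 + 15*g/32 - 7/32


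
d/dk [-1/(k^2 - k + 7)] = (2*k - 1)/(k^2 - k + 7)^2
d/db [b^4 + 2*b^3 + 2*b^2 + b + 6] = 4*b^3 + 6*b^2 + 4*b + 1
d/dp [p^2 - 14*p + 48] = 2*p - 14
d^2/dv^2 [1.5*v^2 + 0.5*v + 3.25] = 3.00000000000000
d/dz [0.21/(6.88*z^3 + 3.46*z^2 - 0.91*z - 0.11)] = (-4.3344*z^2 - 1.4532*z + 0.1911)/(6.88*z^3 + 3.46*z^2 - 0.91*z - 0.11)^2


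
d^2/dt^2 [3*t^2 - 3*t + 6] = 6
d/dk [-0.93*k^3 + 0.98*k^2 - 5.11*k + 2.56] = -2.79*k^2 + 1.96*k - 5.11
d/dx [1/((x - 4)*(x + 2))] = 2*(1 - x)/(x^4 - 4*x^3 - 12*x^2 + 32*x + 64)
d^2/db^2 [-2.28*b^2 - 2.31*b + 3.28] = -4.56000000000000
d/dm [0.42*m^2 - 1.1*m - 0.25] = 0.84*m - 1.1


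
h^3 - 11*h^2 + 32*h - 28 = (h - 7)*(h - 2)^2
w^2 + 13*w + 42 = (w + 6)*(w + 7)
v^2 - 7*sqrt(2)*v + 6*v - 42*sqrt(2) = (v + 6)*(v - 7*sqrt(2))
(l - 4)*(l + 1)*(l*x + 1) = l^3*x - 3*l^2*x + l^2 - 4*l*x - 3*l - 4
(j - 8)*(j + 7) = j^2 - j - 56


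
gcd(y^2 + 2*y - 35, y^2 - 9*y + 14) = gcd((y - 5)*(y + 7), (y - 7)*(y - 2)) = 1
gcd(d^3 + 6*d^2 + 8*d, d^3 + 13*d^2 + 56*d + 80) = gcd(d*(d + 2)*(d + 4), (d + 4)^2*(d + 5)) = d + 4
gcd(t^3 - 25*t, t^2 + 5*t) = t^2 + 5*t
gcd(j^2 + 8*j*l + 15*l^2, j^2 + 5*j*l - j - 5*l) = j + 5*l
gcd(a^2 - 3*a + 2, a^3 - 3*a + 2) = a - 1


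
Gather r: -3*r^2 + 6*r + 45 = -3*r^2 + 6*r + 45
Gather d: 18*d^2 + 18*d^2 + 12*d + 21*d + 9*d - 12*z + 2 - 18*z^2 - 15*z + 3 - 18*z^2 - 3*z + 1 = 36*d^2 + 42*d - 36*z^2 - 30*z + 6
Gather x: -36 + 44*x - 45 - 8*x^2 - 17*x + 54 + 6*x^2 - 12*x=-2*x^2 + 15*x - 27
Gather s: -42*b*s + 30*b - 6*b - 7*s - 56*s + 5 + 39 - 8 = 24*b + s*(-42*b - 63) + 36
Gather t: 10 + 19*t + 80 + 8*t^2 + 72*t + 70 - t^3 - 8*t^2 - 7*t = -t^3 + 84*t + 160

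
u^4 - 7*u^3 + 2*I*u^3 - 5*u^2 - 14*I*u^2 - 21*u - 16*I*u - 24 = (u - 8)*(u + 1)*(u - I)*(u + 3*I)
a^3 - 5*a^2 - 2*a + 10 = (a - 5)*(a - sqrt(2))*(a + sqrt(2))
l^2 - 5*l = l*(l - 5)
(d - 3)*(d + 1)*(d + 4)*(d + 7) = d^4 + 9*d^3 + 3*d^2 - 89*d - 84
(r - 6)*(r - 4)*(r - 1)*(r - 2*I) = r^4 - 11*r^3 - 2*I*r^3 + 34*r^2 + 22*I*r^2 - 24*r - 68*I*r + 48*I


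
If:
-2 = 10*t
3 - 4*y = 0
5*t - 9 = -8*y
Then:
No Solution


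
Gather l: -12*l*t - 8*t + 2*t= -12*l*t - 6*t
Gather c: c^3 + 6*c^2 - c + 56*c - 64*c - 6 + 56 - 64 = c^3 + 6*c^2 - 9*c - 14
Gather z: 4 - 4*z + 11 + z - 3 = 12 - 3*z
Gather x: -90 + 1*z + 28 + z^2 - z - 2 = z^2 - 64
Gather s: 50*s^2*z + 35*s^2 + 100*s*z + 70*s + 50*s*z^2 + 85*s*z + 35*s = s^2*(50*z + 35) + s*(50*z^2 + 185*z + 105)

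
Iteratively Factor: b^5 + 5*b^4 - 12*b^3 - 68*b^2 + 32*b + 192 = (b - 2)*(b^4 + 7*b^3 + 2*b^2 - 64*b - 96) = (b - 3)*(b - 2)*(b^3 + 10*b^2 + 32*b + 32) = (b - 3)*(b - 2)*(b + 2)*(b^2 + 8*b + 16) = (b - 3)*(b - 2)*(b + 2)*(b + 4)*(b + 4)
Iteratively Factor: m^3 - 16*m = (m)*(m^2 - 16) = m*(m + 4)*(m - 4)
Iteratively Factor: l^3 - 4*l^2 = (l)*(l^2 - 4*l) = l^2*(l - 4)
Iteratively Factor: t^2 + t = (t + 1)*(t)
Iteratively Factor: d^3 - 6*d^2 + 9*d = (d - 3)*(d^2 - 3*d) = (d - 3)^2*(d)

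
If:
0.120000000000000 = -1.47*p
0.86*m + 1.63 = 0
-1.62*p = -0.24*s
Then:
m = -1.90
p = -0.08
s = -0.55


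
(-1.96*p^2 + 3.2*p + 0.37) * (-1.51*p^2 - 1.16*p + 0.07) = 2.9596*p^4 - 2.5584*p^3 - 4.4079*p^2 - 0.2052*p + 0.0259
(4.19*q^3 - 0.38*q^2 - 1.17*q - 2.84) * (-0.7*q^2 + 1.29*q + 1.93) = -2.933*q^5 + 5.6711*q^4 + 8.4155*q^3 - 0.2547*q^2 - 5.9217*q - 5.4812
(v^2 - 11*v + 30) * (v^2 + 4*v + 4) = v^4 - 7*v^3 - 10*v^2 + 76*v + 120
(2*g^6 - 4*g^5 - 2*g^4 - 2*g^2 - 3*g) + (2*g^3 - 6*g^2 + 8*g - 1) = 2*g^6 - 4*g^5 - 2*g^4 + 2*g^3 - 8*g^2 + 5*g - 1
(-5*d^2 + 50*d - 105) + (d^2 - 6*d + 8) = -4*d^2 + 44*d - 97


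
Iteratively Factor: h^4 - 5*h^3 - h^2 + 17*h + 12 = (h + 1)*(h^3 - 6*h^2 + 5*h + 12) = (h - 3)*(h + 1)*(h^2 - 3*h - 4) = (h - 4)*(h - 3)*(h + 1)*(h + 1)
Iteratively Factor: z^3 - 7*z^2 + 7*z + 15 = (z - 5)*(z^2 - 2*z - 3) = (z - 5)*(z + 1)*(z - 3)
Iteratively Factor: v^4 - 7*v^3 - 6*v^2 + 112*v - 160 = (v - 5)*(v^3 - 2*v^2 - 16*v + 32) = (v - 5)*(v + 4)*(v^2 - 6*v + 8) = (v - 5)*(v - 2)*(v + 4)*(v - 4)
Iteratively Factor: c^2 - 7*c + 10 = (c - 2)*(c - 5)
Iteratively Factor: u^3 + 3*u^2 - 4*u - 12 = (u + 3)*(u^2 - 4) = (u - 2)*(u + 3)*(u + 2)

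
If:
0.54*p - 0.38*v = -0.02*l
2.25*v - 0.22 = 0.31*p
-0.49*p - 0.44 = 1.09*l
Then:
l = -0.45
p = 0.09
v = 0.11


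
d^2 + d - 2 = (d - 1)*(d + 2)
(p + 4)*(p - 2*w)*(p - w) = p^3 - 3*p^2*w + 4*p^2 + 2*p*w^2 - 12*p*w + 8*w^2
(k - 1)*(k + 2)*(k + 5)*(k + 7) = k^4 + 13*k^3 + 45*k^2 + 11*k - 70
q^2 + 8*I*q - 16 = (q + 4*I)^2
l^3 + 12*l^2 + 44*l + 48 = (l + 2)*(l + 4)*(l + 6)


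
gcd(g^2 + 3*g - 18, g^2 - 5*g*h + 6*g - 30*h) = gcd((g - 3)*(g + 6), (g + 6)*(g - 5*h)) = g + 6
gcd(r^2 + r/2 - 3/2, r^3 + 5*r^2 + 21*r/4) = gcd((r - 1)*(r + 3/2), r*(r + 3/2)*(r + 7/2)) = r + 3/2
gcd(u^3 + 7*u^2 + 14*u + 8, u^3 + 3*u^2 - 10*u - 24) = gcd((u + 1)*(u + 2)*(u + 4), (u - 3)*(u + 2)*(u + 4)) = u^2 + 6*u + 8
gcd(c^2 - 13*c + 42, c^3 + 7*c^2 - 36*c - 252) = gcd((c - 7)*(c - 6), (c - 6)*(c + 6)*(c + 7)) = c - 6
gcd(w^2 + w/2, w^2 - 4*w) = w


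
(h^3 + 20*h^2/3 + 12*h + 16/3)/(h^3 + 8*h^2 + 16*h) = (3*h^2 + 8*h + 4)/(3*h*(h + 4))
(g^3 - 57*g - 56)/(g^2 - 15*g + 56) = (g^2 + 8*g + 7)/(g - 7)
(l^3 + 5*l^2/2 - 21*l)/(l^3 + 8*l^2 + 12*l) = (l - 7/2)/(l + 2)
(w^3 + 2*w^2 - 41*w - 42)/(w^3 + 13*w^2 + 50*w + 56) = (w^2 - 5*w - 6)/(w^2 + 6*w + 8)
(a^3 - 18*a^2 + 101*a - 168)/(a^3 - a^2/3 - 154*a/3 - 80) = 3*(a^2 - 10*a + 21)/(3*a^2 + 23*a + 30)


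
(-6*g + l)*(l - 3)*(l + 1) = -6*g*l^2 + 12*g*l + 18*g + l^3 - 2*l^2 - 3*l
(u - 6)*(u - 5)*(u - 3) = u^3 - 14*u^2 + 63*u - 90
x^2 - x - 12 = (x - 4)*(x + 3)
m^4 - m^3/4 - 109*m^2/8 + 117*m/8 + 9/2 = (m - 3)*(m - 3/2)*(m + 1/4)*(m + 4)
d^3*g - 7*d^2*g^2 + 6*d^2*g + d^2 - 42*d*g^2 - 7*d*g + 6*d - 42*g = (d + 6)*(d - 7*g)*(d*g + 1)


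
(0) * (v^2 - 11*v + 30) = 0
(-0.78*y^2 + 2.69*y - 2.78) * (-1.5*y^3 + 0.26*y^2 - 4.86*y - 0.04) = 1.17*y^5 - 4.2378*y^4 + 8.6602*y^3 - 13.765*y^2 + 13.4032*y + 0.1112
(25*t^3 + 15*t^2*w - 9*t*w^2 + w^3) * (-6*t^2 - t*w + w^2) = -150*t^5 - 115*t^4*w + 64*t^3*w^2 + 18*t^2*w^3 - 10*t*w^4 + w^5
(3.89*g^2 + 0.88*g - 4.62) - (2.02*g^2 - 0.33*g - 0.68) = 1.87*g^2 + 1.21*g - 3.94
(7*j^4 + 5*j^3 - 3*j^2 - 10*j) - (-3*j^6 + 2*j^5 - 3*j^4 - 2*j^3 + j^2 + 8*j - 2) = 3*j^6 - 2*j^5 + 10*j^4 + 7*j^3 - 4*j^2 - 18*j + 2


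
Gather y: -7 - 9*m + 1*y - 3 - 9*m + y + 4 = -18*m + 2*y - 6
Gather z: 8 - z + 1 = 9 - z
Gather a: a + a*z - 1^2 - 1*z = a*(z + 1) - z - 1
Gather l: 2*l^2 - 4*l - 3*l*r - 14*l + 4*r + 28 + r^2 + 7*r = 2*l^2 + l*(-3*r - 18) + r^2 + 11*r + 28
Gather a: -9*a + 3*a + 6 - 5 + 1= 2 - 6*a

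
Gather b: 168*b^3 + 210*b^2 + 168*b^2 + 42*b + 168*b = 168*b^3 + 378*b^2 + 210*b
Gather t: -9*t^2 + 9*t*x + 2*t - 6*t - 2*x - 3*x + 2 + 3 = -9*t^2 + t*(9*x - 4) - 5*x + 5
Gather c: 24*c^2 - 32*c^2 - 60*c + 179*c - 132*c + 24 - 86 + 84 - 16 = -8*c^2 - 13*c + 6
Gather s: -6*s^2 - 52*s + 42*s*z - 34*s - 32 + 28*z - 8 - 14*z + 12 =-6*s^2 + s*(42*z - 86) + 14*z - 28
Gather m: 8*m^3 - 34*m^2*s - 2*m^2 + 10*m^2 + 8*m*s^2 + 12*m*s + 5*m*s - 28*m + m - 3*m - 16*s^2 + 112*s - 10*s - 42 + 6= 8*m^3 + m^2*(8 - 34*s) + m*(8*s^2 + 17*s - 30) - 16*s^2 + 102*s - 36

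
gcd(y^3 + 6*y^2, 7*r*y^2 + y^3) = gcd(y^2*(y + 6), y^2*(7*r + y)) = y^2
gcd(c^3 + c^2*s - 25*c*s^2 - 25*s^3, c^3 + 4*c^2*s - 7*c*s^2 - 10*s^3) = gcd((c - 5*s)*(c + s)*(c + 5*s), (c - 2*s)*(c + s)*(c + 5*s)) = c^2 + 6*c*s + 5*s^2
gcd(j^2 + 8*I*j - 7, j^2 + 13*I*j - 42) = j + 7*I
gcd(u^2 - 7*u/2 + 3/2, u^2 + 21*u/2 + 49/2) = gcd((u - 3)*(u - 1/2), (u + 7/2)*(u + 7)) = 1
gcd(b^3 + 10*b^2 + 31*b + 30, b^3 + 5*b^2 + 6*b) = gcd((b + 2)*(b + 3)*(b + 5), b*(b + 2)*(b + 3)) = b^2 + 5*b + 6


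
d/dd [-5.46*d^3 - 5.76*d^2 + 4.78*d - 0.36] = -16.38*d^2 - 11.52*d + 4.78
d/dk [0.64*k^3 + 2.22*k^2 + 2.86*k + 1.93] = 1.92*k^2 + 4.44*k + 2.86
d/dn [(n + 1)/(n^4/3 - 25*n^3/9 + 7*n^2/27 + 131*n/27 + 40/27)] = 27*(-27*n^2 + 168*n - 91)/(81*n^6 - 1512*n^5 + 8694*n^4 - 14568*n^3 + 1561*n^2 + 7280*n + 1600)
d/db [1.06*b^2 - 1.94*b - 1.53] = 2.12*b - 1.94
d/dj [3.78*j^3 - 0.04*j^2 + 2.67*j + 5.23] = 11.34*j^2 - 0.08*j + 2.67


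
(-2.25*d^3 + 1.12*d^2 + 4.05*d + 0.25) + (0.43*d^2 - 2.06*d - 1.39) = -2.25*d^3 + 1.55*d^2 + 1.99*d - 1.14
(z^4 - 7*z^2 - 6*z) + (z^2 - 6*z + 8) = z^4 - 6*z^2 - 12*z + 8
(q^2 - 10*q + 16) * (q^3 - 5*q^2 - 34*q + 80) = q^5 - 15*q^4 + 32*q^3 + 340*q^2 - 1344*q + 1280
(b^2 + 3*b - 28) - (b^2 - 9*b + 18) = 12*b - 46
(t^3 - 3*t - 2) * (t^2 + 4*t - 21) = t^5 + 4*t^4 - 24*t^3 - 14*t^2 + 55*t + 42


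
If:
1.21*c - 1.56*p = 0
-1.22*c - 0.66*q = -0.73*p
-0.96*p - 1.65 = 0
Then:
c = -2.22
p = -1.72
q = 2.20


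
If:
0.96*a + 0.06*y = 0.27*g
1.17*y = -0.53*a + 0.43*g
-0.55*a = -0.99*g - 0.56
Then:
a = -0.18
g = -0.66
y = -0.16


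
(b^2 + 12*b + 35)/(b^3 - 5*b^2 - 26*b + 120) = (b + 7)/(b^2 - 10*b + 24)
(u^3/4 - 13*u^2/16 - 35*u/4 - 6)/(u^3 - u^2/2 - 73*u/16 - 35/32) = 2*(-4*u^3 + 13*u^2 + 140*u + 96)/(-32*u^3 + 16*u^2 + 146*u + 35)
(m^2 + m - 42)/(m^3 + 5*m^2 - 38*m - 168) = 1/(m + 4)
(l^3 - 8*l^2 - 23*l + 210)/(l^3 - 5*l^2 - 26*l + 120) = (l - 7)/(l - 4)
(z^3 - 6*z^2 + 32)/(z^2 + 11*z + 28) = (z^3 - 6*z^2 + 32)/(z^2 + 11*z + 28)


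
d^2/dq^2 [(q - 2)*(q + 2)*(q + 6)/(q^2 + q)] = 6*(-3*q^3 - 24*q^2 - 24*q - 8)/(q^3*(q^3 + 3*q^2 + 3*q + 1))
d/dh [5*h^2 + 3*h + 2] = 10*h + 3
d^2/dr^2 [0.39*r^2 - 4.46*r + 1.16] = 0.780000000000000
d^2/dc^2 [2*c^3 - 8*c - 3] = 12*c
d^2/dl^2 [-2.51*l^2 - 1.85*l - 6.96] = -5.02000000000000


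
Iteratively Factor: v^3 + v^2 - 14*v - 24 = (v - 4)*(v^2 + 5*v + 6) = (v - 4)*(v + 2)*(v + 3)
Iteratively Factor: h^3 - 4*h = (h)*(h^2 - 4) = h*(h - 2)*(h + 2)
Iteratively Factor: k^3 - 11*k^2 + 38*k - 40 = (k - 2)*(k^2 - 9*k + 20) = (k - 4)*(k - 2)*(k - 5)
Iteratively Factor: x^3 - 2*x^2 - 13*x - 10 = (x + 1)*(x^2 - 3*x - 10) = (x + 1)*(x + 2)*(x - 5)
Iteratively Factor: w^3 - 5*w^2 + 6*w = (w - 3)*(w^2 - 2*w) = (w - 3)*(w - 2)*(w)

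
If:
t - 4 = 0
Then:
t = 4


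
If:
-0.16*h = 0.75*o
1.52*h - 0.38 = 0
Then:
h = 0.25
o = -0.05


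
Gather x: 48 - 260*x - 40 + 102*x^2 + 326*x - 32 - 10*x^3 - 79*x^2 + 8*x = -10*x^3 + 23*x^2 + 74*x - 24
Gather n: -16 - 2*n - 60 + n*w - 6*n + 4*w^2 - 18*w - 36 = n*(w - 8) + 4*w^2 - 18*w - 112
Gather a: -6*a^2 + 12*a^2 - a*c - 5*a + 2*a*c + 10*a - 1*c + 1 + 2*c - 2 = 6*a^2 + a*(c + 5) + c - 1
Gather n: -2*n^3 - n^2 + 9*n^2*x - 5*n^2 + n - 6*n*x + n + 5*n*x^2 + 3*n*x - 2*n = -2*n^3 + n^2*(9*x - 6) + n*(5*x^2 - 3*x)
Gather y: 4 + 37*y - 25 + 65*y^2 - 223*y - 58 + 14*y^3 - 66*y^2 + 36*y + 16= 14*y^3 - y^2 - 150*y - 63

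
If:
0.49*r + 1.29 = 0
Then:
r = -2.63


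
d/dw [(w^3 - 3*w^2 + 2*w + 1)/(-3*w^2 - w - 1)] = (-3*w^4 - 2*w^3 + 6*w^2 + 12*w - 1)/(9*w^4 + 6*w^3 + 7*w^2 + 2*w + 1)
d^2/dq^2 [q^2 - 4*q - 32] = 2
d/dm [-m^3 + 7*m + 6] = 7 - 3*m^2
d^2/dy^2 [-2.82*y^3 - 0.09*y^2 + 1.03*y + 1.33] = -16.92*y - 0.18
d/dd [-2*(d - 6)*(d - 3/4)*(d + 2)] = -6*d^2 + 19*d + 18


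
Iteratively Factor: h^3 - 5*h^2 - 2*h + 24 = (h - 3)*(h^2 - 2*h - 8) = (h - 3)*(h + 2)*(h - 4)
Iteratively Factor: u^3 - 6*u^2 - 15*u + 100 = (u - 5)*(u^2 - u - 20) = (u - 5)*(u + 4)*(u - 5)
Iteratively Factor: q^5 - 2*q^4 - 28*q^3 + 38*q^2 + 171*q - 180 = (q - 3)*(q^4 + q^3 - 25*q^2 - 37*q + 60) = (q - 5)*(q - 3)*(q^3 + 6*q^2 + 5*q - 12) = (q - 5)*(q - 3)*(q + 4)*(q^2 + 2*q - 3) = (q - 5)*(q - 3)*(q - 1)*(q + 4)*(q + 3)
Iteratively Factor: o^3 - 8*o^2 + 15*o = (o)*(o^2 - 8*o + 15) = o*(o - 5)*(o - 3)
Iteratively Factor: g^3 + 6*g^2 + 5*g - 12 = (g - 1)*(g^2 + 7*g + 12) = (g - 1)*(g + 3)*(g + 4)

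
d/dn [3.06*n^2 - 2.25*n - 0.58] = 6.12*n - 2.25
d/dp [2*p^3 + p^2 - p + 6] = 6*p^2 + 2*p - 1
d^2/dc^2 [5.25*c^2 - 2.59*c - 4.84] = 10.5000000000000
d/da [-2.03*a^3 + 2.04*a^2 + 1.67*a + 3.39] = -6.09*a^2 + 4.08*a + 1.67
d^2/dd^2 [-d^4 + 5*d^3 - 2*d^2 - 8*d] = -12*d^2 + 30*d - 4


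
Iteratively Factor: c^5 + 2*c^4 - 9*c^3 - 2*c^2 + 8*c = (c + 4)*(c^4 - 2*c^3 - c^2 + 2*c) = (c - 1)*(c + 4)*(c^3 - c^2 - 2*c) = (c - 2)*(c - 1)*(c + 4)*(c^2 + c) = c*(c - 2)*(c - 1)*(c + 4)*(c + 1)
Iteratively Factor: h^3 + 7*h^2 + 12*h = (h)*(h^2 + 7*h + 12) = h*(h + 4)*(h + 3)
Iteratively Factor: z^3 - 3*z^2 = (z - 3)*(z^2) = z*(z - 3)*(z)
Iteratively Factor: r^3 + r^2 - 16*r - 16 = (r + 4)*(r^2 - 3*r - 4) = (r + 1)*(r + 4)*(r - 4)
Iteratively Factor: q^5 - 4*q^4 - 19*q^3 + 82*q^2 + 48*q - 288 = (q + 2)*(q^4 - 6*q^3 - 7*q^2 + 96*q - 144) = (q - 4)*(q + 2)*(q^3 - 2*q^2 - 15*q + 36) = (q - 4)*(q - 3)*(q + 2)*(q^2 + q - 12) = (q - 4)*(q - 3)*(q + 2)*(q + 4)*(q - 3)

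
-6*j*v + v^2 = v*(-6*j + v)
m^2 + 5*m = m*(m + 5)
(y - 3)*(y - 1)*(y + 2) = y^3 - 2*y^2 - 5*y + 6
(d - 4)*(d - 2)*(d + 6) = d^3 - 28*d + 48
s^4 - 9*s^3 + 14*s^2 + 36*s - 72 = (s - 6)*(s - 3)*(s - 2)*(s + 2)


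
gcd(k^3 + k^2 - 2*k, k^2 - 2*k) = k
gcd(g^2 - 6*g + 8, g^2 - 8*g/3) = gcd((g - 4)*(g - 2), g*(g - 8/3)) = 1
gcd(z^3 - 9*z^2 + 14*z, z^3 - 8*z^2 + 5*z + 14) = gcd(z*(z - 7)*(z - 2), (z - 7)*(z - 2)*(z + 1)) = z^2 - 9*z + 14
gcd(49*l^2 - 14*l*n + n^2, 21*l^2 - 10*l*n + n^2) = 7*l - n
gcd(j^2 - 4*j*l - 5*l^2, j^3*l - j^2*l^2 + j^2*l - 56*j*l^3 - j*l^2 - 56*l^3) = 1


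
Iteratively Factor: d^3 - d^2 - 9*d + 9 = (d - 3)*(d^2 + 2*d - 3) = (d - 3)*(d + 3)*(d - 1)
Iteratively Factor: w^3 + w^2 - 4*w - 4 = (w - 2)*(w^2 + 3*w + 2) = (w - 2)*(w + 1)*(w + 2)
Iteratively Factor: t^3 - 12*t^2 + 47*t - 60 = (t - 3)*(t^2 - 9*t + 20) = (t - 4)*(t - 3)*(t - 5)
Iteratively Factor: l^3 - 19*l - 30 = (l + 2)*(l^2 - 2*l - 15) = (l + 2)*(l + 3)*(l - 5)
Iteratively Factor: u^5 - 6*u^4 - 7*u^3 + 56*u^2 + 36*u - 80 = (u - 5)*(u^4 - u^3 - 12*u^2 - 4*u + 16) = (u - 5)*(u - 1)*(u^3 - 12*u - 16) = (u - 5)*(u - 1)*(u + 2)*(u^2 - 2*u - 8) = (u - 5)*(u - 1)*(u + 2)^2*(u - 4)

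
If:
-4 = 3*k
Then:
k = -4/3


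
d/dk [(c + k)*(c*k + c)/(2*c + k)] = c*(-(c + k)*(k + 1) + (2*c + k)*(c + 2*k + 1))/(2*c + k)^2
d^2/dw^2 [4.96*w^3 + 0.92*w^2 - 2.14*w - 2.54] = 29.76*w + 1.84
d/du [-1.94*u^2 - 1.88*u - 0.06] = -3.88*u - 1.88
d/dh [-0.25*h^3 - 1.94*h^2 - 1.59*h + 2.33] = -0.75*h^2 - 3.88*h - 1.59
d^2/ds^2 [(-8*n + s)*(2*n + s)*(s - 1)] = -12*n + 6*s - 2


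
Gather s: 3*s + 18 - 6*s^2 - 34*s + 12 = -6*s^2 - 31*s + 30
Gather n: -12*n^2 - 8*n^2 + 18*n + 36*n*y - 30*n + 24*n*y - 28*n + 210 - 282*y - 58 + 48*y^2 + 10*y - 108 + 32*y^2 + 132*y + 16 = -20*n^2 + n*(60*y - 40) + 80*y^2 - 140*y + 60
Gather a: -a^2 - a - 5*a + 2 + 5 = -a^2 - 6*a + 7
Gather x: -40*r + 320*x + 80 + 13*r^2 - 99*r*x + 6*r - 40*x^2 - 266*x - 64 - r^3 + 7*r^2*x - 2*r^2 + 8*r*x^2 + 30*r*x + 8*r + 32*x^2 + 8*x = -r^3 + 11*r^2 - 26*r + x^2*(8*r - 8) + x*(7*r^2 - 69*r + 62) + 16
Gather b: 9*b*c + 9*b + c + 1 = b*(9*c + 9) + c + 1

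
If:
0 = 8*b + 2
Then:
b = -1/4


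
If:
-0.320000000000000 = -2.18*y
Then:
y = 0.15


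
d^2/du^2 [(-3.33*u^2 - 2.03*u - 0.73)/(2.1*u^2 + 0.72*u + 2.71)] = (-7.83467999999996*u^3 + 94.39038*u^2 + 62.69382*u - 33.437838)/(9.261*u^6 + 9.5256*u^5 + 39.11922*u^4 + 24.958368*u^3 + 50.482422*u^2 + 15.863256*u + 19.902511)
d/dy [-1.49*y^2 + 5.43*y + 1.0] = 5.43 - 2.98*y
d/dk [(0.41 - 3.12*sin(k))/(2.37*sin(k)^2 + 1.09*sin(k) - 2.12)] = (7.3944*sin(k)^2 - 1.9434*sin(k) + 6.1675)*cos(k)/(5.6169*sin(k)^4 + 5.1666*sin(k)^3 - 8.8607*sin(k)^2 - 4.6216*sin(k) + 4.4944)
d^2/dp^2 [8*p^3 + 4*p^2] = 48*p + 8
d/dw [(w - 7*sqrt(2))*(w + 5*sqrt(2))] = 2*w - 2*sqrt(2)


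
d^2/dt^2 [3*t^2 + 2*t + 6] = 6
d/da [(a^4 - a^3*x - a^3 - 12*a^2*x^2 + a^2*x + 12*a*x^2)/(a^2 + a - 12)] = (-a*(2*a + 1)*(a^3 - a^2*x - a^2 - 12*a*x^2 + a*x + 12*x^2) + (a^2 + a - 12)*(4*a^3 - 3*a^2*x - 3*a^2 - 24*a*x^2 + 2*a*x + 12*x^2))/(a^2 + a - 12)^2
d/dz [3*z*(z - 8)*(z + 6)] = 9*z^2 - 12*z - 144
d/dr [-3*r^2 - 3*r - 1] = -6*r - 3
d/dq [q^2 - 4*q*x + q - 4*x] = 2*q - 4*x + 1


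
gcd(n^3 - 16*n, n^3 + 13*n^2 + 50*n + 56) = n + 4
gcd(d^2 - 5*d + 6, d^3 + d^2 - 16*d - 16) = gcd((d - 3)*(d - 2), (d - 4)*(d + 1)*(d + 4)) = 1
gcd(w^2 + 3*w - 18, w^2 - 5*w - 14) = 1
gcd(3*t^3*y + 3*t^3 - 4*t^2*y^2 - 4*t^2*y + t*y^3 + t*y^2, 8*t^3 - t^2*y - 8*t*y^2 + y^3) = -t + y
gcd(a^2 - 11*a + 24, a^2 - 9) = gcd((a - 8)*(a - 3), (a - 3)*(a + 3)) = a - 3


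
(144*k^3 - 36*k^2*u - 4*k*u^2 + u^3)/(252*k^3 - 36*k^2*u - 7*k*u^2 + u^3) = (-4*k + u)/(-7*k + u)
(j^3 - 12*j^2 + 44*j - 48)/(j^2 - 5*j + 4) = (j^2 - 8*j + 12)/(j - 1)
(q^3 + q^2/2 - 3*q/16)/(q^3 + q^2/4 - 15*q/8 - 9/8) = q*(4*q - 1)/(2*(2*q^2 - q - 3))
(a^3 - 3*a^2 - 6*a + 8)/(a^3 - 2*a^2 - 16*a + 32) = (a^2 + a - 2)/(a^2 + 2*a - 8)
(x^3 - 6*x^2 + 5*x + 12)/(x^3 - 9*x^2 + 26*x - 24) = (x + 1)/(x - 2)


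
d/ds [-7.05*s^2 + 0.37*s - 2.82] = 0.37 - 14.1*s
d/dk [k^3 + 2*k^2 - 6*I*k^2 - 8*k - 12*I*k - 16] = 3*k^2 + k*(4 - 12*I) - 8 - 12*I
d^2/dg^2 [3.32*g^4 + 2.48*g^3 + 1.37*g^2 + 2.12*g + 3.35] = 39.84*g^2 + 14.88*g + 2.74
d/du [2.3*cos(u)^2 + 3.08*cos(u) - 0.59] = -(4.6*cos(u) + 3.08)*sin(u)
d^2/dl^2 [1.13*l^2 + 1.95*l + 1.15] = 2.26000000000000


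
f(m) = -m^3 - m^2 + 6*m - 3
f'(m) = -3*m^2 - 2*m + 6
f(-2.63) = -7.51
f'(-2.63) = -9.49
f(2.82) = -16.46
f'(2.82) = -23.50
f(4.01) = -59.50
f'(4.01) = -50.26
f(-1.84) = -11.20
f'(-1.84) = -0.48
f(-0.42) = -5.62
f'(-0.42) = 6.31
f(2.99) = -20.73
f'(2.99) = -26.80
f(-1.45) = -10.75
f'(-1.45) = 2.59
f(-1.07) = -9.34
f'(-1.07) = 4.71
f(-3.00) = -3.00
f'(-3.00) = -15.00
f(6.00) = -219.00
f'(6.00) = -114.00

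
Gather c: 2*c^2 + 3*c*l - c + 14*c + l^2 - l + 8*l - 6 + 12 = 2*c^2 + c*(3*l + 13) + l^2 + 7*l + 6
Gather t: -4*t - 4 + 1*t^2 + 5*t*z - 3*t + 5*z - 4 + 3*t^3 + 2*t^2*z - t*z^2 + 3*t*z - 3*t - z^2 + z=3*t^3 + t^2*(2*z + 1) + t*(-z^2 + 8*z - 10) - z^2 + 6*z - 8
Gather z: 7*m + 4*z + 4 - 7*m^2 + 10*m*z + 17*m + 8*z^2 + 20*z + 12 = -7*m^2 + 24*m + 8*z^2 + z*(10*m + 24) + 16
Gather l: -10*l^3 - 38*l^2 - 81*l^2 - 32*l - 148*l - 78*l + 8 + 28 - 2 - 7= -10*l^3 - 119*l^2 - 258*l + 27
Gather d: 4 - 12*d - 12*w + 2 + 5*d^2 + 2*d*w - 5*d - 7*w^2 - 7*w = 5*d^2 + d*(2*w - 17) - 7*w^2 - 19*w + 6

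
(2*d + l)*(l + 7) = 2*d*l + 14*d + l^2 + 7*l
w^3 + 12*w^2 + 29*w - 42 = (w - 1)*(w + 6)*(w + 7)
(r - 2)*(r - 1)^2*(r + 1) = r^4 - 3*r^3 + r^2 + 3*r - 2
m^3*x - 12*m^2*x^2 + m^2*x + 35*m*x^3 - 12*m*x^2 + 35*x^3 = (m - 7*x)*(m - 5*x)*(m*x + x)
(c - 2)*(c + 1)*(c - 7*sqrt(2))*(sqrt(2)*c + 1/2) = sqrt(2)*c^4 - 27*c^3/2 - sqrt(2)*c^3 - 11*sqrt(2)*c^2/2 + 27*c^2/2 + 7*sqrt(2)*c/2 + 27*c + 7*sqrt(2)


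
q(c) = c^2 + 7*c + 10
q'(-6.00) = -5.00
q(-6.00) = 4.00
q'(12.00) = 31.00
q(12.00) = 238.00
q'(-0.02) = 6.96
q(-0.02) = 9.86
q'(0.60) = 8.20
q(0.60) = 14.56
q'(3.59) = 14.18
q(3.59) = 48.02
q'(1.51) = 10.02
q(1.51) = 22.85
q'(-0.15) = 6.70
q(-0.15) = 8.97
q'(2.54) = 12.08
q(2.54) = 34.23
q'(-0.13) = 6.74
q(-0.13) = 9.11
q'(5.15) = 17.30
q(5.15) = 72.57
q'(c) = 2*c + 7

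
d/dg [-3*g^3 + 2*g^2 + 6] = g*(4 - 9*g)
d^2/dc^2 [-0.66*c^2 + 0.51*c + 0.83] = -1.32000000000000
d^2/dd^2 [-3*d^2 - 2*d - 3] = -6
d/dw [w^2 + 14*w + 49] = 2*w + 14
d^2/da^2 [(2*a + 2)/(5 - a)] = -24/(a - 5)^3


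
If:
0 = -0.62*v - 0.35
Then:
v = -0.56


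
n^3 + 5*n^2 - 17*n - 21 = (n - 3)*(n + 1)*(n + 7)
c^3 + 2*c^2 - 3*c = c*(c - 1)*(c + 3)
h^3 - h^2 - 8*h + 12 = (h - 2)^2*(h + 3)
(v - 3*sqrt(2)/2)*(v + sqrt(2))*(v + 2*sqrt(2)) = v^3 + 3*sqrt(2)*v^2/2 - 5*v - 6*sqrt(2)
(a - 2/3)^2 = a^2 - 4*a/3 + 4/9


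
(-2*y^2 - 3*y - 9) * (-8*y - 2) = 16*y^3 + 28*y^2 + 78*y + 18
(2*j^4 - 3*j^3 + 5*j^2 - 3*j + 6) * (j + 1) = 2*j^5 - j^4 + 2*j^3 + 2*j^2 + 3*j + 6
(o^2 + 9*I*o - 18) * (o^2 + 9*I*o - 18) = o^4 + 18*I*o^3 - 117*o^2 - 324*I*o + 324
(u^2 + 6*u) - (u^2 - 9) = 6*u + 9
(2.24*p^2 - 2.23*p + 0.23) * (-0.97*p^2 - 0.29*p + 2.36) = -2.1728*p^4 + 1.5135*p^3 + 5.71*p^2 - 5.3295*p + 0.5428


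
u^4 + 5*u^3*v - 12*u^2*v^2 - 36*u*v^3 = u*(u - 3*v)*(u + 2*v)*(u + 6*v)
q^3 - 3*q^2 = q^2*(q - 3)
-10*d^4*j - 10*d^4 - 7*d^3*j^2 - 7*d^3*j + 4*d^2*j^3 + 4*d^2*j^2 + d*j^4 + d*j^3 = (-2*d + j)*(d + j)*(5*d + j)*(d*j + d)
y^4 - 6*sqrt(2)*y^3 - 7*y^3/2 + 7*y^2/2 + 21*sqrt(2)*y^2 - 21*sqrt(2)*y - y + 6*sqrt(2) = (y - 2)*(y - 1)*(y - 1/2)*(y - 6*sqrt(2))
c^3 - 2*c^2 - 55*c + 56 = (c - 8)*(c - 1)*(c + 7)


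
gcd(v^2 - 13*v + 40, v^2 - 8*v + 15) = v - 5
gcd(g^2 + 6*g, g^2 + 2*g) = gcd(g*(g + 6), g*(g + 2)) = g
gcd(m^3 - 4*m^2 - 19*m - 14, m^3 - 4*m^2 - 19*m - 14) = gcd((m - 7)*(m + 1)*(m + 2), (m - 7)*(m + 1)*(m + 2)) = m^3 - 4*m^2 - 19*m - 14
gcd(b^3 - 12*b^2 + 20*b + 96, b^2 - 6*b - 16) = b^2 - 6*b - 16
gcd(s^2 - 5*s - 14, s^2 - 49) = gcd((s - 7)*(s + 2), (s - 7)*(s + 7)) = s - 7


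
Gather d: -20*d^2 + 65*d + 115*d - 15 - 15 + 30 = -20*d^2 + 180*d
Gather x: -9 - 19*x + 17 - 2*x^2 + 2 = -2*x^2 - 19*x + 10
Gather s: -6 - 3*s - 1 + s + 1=-2*s - 6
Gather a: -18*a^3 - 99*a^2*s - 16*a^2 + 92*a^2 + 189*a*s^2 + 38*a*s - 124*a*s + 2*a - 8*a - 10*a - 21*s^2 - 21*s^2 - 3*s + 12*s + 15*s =-18*a^3 + a^2*(76 - 99*s) + a*(189*s^2 - 86*s - 16) - 42*s^2 + 24*s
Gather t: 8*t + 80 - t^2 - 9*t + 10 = -t^2 - t + 90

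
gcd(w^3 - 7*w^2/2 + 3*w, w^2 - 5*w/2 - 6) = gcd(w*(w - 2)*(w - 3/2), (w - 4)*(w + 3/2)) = 1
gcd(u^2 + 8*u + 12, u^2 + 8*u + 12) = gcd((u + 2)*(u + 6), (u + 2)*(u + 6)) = u^2 + 8*u + 12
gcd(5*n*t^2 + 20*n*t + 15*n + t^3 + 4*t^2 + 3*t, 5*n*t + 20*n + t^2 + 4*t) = 5*n + t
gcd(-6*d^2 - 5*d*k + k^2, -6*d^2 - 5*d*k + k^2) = 6*d^2 + 5*d*k - k^2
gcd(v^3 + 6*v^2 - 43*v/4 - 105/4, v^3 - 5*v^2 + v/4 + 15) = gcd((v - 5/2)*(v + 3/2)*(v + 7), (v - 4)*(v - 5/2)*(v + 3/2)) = v^2 - v - 15/4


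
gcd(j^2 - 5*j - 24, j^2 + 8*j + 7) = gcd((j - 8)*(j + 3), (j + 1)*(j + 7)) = 1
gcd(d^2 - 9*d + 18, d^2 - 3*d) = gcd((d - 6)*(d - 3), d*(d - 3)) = d - 3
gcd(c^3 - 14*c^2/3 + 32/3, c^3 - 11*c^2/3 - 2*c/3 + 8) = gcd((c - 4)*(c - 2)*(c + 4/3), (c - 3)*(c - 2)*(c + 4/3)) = c^2 - 2*c/3 - 8/3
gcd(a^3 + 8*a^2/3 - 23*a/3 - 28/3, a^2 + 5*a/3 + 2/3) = a + 1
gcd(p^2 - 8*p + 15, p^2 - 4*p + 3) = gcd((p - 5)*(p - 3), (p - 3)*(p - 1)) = p - 3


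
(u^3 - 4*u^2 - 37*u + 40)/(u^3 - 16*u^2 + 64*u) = (u^2 + 4*u - 5)/(u*(u - 8))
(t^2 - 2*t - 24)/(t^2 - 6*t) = (t + 4)/t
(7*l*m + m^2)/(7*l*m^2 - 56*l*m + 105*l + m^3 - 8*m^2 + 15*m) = m/(m^2 - 8*m + 15)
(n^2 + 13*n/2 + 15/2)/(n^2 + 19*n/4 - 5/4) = 2*(2*n + 3)/(4*n - 1)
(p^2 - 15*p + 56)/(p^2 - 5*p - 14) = (p - 8)/(p + 2)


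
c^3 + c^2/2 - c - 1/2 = (c - 1)*(c + 1/2)*(c + 1)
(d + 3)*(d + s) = d^2 + d*s + 3*d + 3*s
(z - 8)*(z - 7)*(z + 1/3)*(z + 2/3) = z^4 - 14*z^3 + 371*z^2/9 + 158*z/3 + 112/9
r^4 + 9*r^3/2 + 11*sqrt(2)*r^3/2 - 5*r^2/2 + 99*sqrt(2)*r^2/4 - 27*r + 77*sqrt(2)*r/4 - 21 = (r + 1)*(r + 7/2)*(r - sqrt(2)/2)*(r + 6*sqrt(2))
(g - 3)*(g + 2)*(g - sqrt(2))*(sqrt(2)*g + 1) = sqrt(2)*g^4 - sqrt(2)*g^3 - g^3 - 7*sqrt(2)*g^2 + g^2 + sqrt(2)*g + 6*g + 6*sqrt(2)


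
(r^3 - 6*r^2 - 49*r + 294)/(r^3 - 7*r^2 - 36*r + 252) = (r + 7)/(r + 6)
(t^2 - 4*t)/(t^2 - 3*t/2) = 2*(t - 4)/(2*t - 3)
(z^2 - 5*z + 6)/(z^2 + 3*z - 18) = (z - 2)/(z + 6)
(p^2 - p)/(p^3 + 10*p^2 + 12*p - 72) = p*(p - 1)/(p^3 + 10*p^2 + 12*p - 72)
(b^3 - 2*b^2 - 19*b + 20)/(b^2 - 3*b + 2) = (b^2 - b - 20)/(b - 2)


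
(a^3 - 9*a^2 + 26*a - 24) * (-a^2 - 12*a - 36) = -a^5 - 3*a^4 + 46*a^3 + 36*a^2 - 648*a + 864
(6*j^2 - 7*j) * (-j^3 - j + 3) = -6*j^5 + 7*j^4 - 6*j^3 + 25*j^2 - 21*j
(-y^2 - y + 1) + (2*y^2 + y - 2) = y^2 - 1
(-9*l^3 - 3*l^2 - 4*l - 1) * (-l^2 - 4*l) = 9*l^5 + 39*l^4 + 16*l^3 + 17*l^2 + 4*l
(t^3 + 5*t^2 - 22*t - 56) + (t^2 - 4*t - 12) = t^3 + 6*t^2 - 26*t - 68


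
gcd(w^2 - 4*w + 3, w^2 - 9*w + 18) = w - 3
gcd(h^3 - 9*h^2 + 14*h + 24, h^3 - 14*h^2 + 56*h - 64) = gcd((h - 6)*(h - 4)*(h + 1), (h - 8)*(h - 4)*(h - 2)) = h - 4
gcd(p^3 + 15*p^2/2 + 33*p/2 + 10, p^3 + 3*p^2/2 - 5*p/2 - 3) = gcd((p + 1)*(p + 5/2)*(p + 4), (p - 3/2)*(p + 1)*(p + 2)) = p + 1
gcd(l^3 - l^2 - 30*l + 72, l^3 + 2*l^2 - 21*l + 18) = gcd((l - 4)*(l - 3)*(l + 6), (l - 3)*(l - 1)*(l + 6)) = l^2 + 3*l - 18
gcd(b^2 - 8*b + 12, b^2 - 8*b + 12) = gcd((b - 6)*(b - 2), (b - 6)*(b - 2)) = b^2 - 8*b + 12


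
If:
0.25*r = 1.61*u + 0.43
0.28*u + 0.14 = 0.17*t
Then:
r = 6.44*u + 1.72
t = 1.64705882352941*u + 0.823529411764706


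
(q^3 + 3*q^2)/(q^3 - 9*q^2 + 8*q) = q*(q + 3)/(q^2 - 9*q + 8)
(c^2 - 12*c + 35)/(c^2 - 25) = (c - 7)/(c + 5)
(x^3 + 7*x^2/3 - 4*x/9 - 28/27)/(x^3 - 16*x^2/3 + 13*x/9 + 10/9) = (9*x^2 + 27*x + 14)/(3*(3*x^2 - 14*x - 5))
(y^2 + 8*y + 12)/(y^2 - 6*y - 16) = (y + 6)/(y - 8)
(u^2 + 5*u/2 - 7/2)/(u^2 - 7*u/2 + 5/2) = (2*u + 7)/(2*u - 5)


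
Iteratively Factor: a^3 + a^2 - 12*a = (a - 3)*(a^2 + 4*a) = (a - 3)*(a + 4)*(a)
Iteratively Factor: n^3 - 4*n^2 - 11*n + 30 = (n - 5)*(n^2 + n - 6) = (n - 5)*(n - 2)*(n + 3)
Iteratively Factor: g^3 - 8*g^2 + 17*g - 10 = (g - 2)*(g^2 - 6*g + 5) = (g - 2)*(g - 1)*(g - 5)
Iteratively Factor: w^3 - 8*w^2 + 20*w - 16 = (w - 2)*(w^2 - 6*w + 8) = (w - 4)*(w - 2)*(w - 2)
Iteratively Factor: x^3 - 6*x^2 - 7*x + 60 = (x - 4)*(x^2 - 2*x - 15) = (x - 4)*(x + 3)*(x - 5)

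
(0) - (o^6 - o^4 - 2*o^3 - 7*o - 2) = -o^6 + o^4 + 2*o^3 + 7*o + 2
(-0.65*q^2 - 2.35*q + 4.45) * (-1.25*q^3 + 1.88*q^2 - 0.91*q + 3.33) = 0.8125*q^5 + 1.7155*q^4 - 9.389*q^3 + 8.34*q^2 - 11.875*q + 14.8185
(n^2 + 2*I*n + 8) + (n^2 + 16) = 2*n^2 + 2*I*n + 24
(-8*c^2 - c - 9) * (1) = -8*c^2 - c - 9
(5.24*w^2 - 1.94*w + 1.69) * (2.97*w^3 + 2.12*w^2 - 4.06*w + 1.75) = 15.5628*w^5 + 5.347*w^4 - 20.3679*w^3 + 20.6292*w^2 - 10.2564*w + 2.9575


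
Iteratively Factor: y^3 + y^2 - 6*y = (y + 3)*(y^2 - 2*y) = (y - 2)*(y + 3)*(y)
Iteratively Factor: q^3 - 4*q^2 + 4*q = (q - 2)*(q^2 - 2*q) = (q - 2)^2*(q)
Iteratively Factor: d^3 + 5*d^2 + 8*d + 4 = (d + 2)*(d^2 + 3*d + 2) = (d + 2)^2*(d + 1)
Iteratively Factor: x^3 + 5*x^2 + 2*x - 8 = (x - 1)*(x^2 + 6*x + 8) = (x - 1)*(x + 4)*(x + 2)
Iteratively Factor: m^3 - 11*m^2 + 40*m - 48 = (m - 4)*(m^2 - 7*m + 12) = (m - 4)^2*(m - 3)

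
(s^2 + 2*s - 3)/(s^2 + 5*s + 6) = (s - 1)/(s + 2)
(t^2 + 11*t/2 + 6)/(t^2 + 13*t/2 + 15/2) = (t + 4)/(t + 5)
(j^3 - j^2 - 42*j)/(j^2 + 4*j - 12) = j*(j - 7)/(j - 2)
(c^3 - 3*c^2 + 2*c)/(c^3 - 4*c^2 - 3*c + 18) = c*(c^2 - 3*c + 2)/(c^3 - 4*c^2 - 3*c + 18)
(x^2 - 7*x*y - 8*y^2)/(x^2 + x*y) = (x - 8*y)/x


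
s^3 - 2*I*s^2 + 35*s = s*(s - 7*I)*(s + 5*I)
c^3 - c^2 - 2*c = c*(c - 2)*(c + 1)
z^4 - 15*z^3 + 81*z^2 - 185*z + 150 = (z - 5)^2*(z - 3)*(z - 2)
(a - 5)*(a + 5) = a^2 - 25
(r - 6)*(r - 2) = r^2 - 8*r + 12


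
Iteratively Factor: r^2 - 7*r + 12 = (r - 4)*(r - 3)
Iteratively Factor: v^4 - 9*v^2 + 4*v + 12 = (v + 1)*(v^3 - v^2 - 8*v + 12) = (v - 2)*(v + 1)*(v^2 + v - 6) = (v - 2)^2*(v + 1)*(v + 3)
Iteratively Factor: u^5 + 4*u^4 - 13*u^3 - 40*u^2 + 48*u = (u - 3)*(u^4 + 7*u^3 + 8*u^2 - 16*u) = (u - 3)*(u + 4)*(u^3 + 3*u^2 - 4*u) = u*(u - 3)*(u + 4)*(u^2 + 3*u - 4) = u*(u - 3)*(u - 1)*(u + 4)*(u + 4)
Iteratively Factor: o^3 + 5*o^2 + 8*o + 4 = (o + 1)*(o^2 + 4*o + 4) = (o + 1)*(o + 2)*(o + 2)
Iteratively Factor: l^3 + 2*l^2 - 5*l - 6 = (l + 3)*(l^2 - l - 2) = (l + 1)*(l + 3)*(l - 2)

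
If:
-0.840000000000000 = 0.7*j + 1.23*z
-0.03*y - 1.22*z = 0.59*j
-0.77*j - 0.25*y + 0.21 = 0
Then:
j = -4.11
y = 13.49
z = 1.65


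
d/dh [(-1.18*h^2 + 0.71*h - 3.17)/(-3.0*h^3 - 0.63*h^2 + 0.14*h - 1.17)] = (-3.54*h^4 + 4.26*h^3 - 28.2479*h^2 - 1.233*h - 0.3869)/(9.0*h^6 + 3.78*h^5 - 0.4431*h^4 + 6.8436*h^3 + 1.4938*h^2 - 0.3276*h + 1.3689)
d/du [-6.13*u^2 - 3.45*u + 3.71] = -12.26*u - 3.45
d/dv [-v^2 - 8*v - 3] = -2*v - 8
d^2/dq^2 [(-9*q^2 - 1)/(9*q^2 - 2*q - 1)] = 4*(-81*q^3 - 243*q^2 + 27*q - 11)/(729*q^6 - 486*q^5 - 135*q^4 + 100*q^3 + 15*q^2 - 6*q - 1)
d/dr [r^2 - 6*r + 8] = 2*r - 6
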